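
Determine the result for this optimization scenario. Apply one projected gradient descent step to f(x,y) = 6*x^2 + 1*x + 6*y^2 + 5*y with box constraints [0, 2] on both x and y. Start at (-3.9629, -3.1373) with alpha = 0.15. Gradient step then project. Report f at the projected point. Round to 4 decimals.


Step 1: Compute gradient at (-3.9629, -3.1373).
grad_x = 2*6*-3.9629 + 1 = -46.5548
grad_y = 2*6*-3.1373 + 5 = -32.6476
Step 2: Gradient step.
x_raw = -3.9629 - 0.15*-46.5548 = 3.0203
y_raw = -3.1373 - 0.15*-32.6476 = 1.7598
Step 3: Project onto [0, 2].
x_proj = clip(3.0203) = 2.0
y_proj = clip(1.7598) = 1.7598
Step 4: Evaluate f.
f(2.0, 1.7598) = 53.3814


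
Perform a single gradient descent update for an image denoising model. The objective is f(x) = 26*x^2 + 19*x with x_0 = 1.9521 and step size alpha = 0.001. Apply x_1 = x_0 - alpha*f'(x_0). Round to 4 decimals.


We compute the gradient at x_0 and apply the update.
f'(x) = 52*x + 19
f'(1.9521) = 52*1.9521 + 19 = 120.5092
x_1 = 1.9521 - 0.001*120.5092 = 1.8316


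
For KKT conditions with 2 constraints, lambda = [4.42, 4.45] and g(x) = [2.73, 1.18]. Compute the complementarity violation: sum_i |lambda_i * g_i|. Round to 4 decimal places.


KKT complementary slackness check:
lambda_1 * g_1 = 4.42 * 2.73 = 12.0666
lambda_2 * g_2 = 4.45 * 1.18 = 5.251
Total violation = 12.0666 + 5.251 = 17.3176


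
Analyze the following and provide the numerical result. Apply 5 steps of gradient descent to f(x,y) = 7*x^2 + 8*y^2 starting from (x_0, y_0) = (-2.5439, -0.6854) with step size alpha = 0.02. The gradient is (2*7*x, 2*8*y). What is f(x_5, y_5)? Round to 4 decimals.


Gradient descent on f(x,y) = 7*x^2 + 8*y^2.
Starting point: (-2.5439, -0.6854), alpha = 0.02
Step 1: grad_x = 2*7*-2.5439 = -35.6146, grad_y = 2*8*-0.6854 = -10.9664
  x_1 = -2.5439 - 0.02*-35.6146 = -1.8316
  y_1 = -0.6854 - 0.02*-10.9664 = -0.4661
Step 2: grad_x = 2*7*-1.8316 = -25.6425, grad_y = 2*8*-0.4661 = -7.4572
  x_2 = -1.8316 - 0.02*-25.6425 = -1.3188
  y_2 = -0.4661 - 0.02*-7.4572 = -0.3169
Step 3: grad_x = 2*7*-1.3188 = -18.4626, grad_y = 2*8*-0.3169 = -5.0709
  x_3 = -1.3188 - 0.02*-18.4626 = -0.9495
  y_3 = -0.3169 - 0.02*-5.0709 = -0.2155
Step 4: grad_x = 2*7*-0.9495 = -13.2931, grad_y = 2*8*-0.2155 = -3.4482
  x_4 = -0.9495 - 0.02*-13.2931 = -0.6836
  y_4 = -0.2155 - 0.02*-3.4482 = -0.1465
Step 5: grad_x = 2*7*-0.6836 = -9.571, grad_y = 2*8*-0.1465 = -2.3448
  x_5 = -0.6836 - 0.02*-9.571 = -0.4922
  y_5 = -0.1465 - 0.02*-2.3448 = -0.0997
f(-0.4922, -0.0997) = 7*(-0.4922)^2 + 8*(-0.0997)^2 = 1.7754


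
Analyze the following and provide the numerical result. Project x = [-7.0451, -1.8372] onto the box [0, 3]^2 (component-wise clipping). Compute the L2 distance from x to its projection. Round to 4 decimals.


Project each component onto [0, 3].
clip(-7.0451) = 0.0, clip(-1.8372) = 0.0
Projection = [0.0, 0.0]
Squared diffs: [49.6334, 3.3753]
Distance = sqrt(53.0087) = 7.2807


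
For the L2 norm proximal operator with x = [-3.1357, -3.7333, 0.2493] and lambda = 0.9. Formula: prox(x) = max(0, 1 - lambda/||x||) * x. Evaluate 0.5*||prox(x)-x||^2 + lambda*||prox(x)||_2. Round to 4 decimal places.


Step 1: Compute ||x||.
||x|| = 4.8818
Step 2: Compute scaling factor.
scale = max(0, 1 - 0.9/4.8818) = 0.8156
Step 3: prox(x) = [-2.5576, -3.045, 0.2033]
||prox(x)|| = 3.9818
Step 4: Proximal objective.
0.5*||prox-x||^2 = 0.405
lambda*||prox|| = 3.5836
Total = 3.9886


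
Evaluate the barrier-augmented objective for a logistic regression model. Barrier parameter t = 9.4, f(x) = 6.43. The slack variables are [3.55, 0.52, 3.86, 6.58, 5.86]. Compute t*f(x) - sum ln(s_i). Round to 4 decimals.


Step 1: Compute log-barrier.
ln values: [1.2669, -0.6539, 1.3507, 1.884, 1.7681]
phi = -(1.2669 - 0.6539 + 1.3507 + 1.884 + 1.7681) = -5.6159
Step 2: Compute augmented objective.
t*f(x) = 9.4*6.43 = 60.442
Total = 60.442 - 5.6159 = 54.8261


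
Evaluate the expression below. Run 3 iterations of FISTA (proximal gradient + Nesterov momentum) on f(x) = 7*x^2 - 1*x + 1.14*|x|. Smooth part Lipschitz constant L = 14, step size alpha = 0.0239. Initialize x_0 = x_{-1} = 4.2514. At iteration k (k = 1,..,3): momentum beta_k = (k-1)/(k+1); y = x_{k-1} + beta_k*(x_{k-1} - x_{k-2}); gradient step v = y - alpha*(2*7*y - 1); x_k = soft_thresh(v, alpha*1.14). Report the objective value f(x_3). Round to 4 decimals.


FISTA on f(x) = 7*x^2 - 1*x + 1.14*|x|
L = 14, alpha = 0.0239
Iteration 1: beta = 0.0, y = 4.2514 + 0.0*(4.2514 - 4.2514) = 4.2514
  grad(y) = 58.5196, v = y - alpha*grad = 2.8528
  prox(v) = soft_thresh(2.8528, 0.0272) = 2.8255
Iteration 2: beta = 0.3333, y = 2.8255 + 0.3333*(2.8255 - 4.2514) = 2.3502
  grad(y) = 31.9035, v = y - alpha*grad = 1.5878
  prox(v) = soft_thresh(1.5878, 0.0272) = 1.5605
Iteration 3: beta = 0.5, y = 1.5605 + 0.5*(1.5605 - 2.8255) = 0.928
  grad(y) = 11.9919, v = y - alpha*grad = 0.6414
  prox(v) = soft_thresh(0.6414, 0.0272) = 0.6141
f(x_3) = 7*0.6141^2 - 1*0.6141 + 1.14*|0.6141| = 2.7262


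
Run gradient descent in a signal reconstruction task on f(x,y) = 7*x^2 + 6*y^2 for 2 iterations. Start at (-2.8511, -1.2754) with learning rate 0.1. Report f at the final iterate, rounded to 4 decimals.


Gradient descent on f(x,y) = 7*x^2 + 6*y^2.
Starting point: (-2.8511, -1.2754), alpha = 0.1
Step 1: grad_x = 2*7*-2.8511 = -39.9154, grad_y = 2*6*-1.2754 = -15.3048
  x_1 = -2.8511 - 0.1*-39.9154 = 1.1404
  y_1 = -1.2754 - 0.1*-15.3048 = 0.2551
Step 2: grad_x = 2*7*1.1404 = 15.9662, grad_y = 2*6*0.2551 = 3.061
  x_2 = 1.1404 - 0.1*15.9662 = -0.4562
  y_2 = 0.2551 - 0.1*3.061 = -0.051
f(-0.4562, -0.051) = 7*(-0.4562)^2 + 6*(-0.051)^2 = 1.4723


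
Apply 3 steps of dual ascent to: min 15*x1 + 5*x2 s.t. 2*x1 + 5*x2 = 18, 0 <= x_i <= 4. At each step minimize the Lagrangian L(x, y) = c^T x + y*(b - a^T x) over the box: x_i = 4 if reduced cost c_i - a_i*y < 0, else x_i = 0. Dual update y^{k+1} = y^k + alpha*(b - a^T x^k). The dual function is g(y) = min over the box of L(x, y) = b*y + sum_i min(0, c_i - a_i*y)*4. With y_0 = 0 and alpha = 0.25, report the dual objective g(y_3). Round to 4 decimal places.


Dual ascent for LP: min 15*x1 + 5*x2, 2*x1 + 5*x2 = 18, 0 <= x_i <= 4
Step 1: y^k = 0.0, reduced costs: (15.0, 5.0)
  x^k = (0.0, 0.0), subgradient = b - a^T x = 18.0
  y^{k+1} = 0.0 + 0.25*18.0 = 4.5
Step 2: y^k = 4.5, reduced costs: (6.0, -17.5)
  x^k = (0.0, 4.0), subgradient = b - a^T x = -2.0
  y^{k+1} = 4.5 + 0.25*-2.0 = 4.0
Step 3: y^k = 4.0, reduced costs: (7.0, -15.0)
  x^k = (0.0, 4.0), subgradient = b - a^T x = -2.0
  y^{k+1} = 4.0 + 0.25*-2.0 = 3.5
Dual objective at y_3 = 3.5: reduced costs (8.0, -12.5), box minimizer x = (0.0, 4.0)
g(y_3) = b*y + (c1 - a1*y)*x1 + (c2 - a2*y)*x2 = 18*3.5 + 8.0*0.0 + (-12.5)*4.0 = 63.0 + 0.0 - 50.0 = 13.0


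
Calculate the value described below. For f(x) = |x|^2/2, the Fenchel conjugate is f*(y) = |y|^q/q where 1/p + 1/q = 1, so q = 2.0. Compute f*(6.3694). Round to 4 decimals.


The conjugate exponent q satisfies 1/p + 1/q = 1.
p = 2, so q = 2/(2 - 1) = 2.0
|y|^q = 6.3694^2.0 = 40.5693
f*(6.3694) = 40.5693 / 2.0 = 20.2846


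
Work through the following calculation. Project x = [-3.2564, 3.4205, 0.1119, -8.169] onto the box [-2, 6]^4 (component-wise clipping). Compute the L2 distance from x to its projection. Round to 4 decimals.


Project each component onto [-2, 6].
clip(-3.2564) = -2.0, clip(3.4205) = 3.4205, clip(0.1119) = 0.1119, clip(-8.169) = -2.0
Projection = [-2.0, 3.4205, 0.1119, -2.0]
Squared diffs: [1.5785, 0.0, 0.0, 38.0566]
Distance = sqrt(39.6351) = 6.2956


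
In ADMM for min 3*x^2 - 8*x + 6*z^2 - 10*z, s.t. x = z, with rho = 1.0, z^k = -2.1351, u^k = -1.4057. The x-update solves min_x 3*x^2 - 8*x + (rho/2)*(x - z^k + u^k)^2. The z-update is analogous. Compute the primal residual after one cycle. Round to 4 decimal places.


ADMM iteration with rho = 1.0, z^k = -2.1351, u^k = -1.4057
Step 1: x-update.
Minimize 3*x^2 - 8*x + (1.0/2)*(x + 2.1351 - 1.4057)^2
FOC: (2*3 + 1.0)*x = 8 + 1.0*(-2.1351 + 1.4057)
x^{k+1} = 1.0387
Step 2: z-update.
Minimize 6*z^2 - 10*z + (1.0/2)*(1.0387 - z - 1.4057)^2
FOC: (2*6 + 1.0)*z = 10 + 1.0*(1.0387 - 1.4057)
z^{k+1} = 0.741
Step 3: u-update.
u^{k+1} = -1.4057 + 1.0387 - 0.741 = -1.108
Step 4: Primal residual = |1.0387 - 0.741| = 0.2977


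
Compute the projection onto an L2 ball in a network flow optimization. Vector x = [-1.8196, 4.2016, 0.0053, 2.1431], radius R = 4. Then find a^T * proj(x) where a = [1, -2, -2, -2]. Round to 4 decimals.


Step 1: Compute ||x|| (intermediates to 6 decimals).
||x|| = sqrt((-1.8196)^2 + 4.2016^2 + 0.0053^2 + 2.1431^2) = 5.055422
Step 2: Project.
Since ||x|| > R, scale = R/||x|| = 4/5.055422 = 0.79123, proj(x) = scale * x
proj(x) = [-1.439722, 3.324432, 0.004194, 1.695685]
Step 3: Dot product.
a^T * proj(x) = 1*(-1.439722) - 2*3.324432 - 2*0.004194 - 2*1.695685 = -11.4883


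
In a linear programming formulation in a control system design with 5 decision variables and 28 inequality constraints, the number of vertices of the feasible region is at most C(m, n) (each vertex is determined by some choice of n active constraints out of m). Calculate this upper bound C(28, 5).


Each vertex corresponds to some choice of n active constraints out of m, so the number of vertices is at most C(m, n) = m! / (n!(m-n)!).
m = 28, n = 5
Numerator: 28 * 27 * 26 * 25 * 24
Denominator: 5! = 120
C(28, 5) = 98280


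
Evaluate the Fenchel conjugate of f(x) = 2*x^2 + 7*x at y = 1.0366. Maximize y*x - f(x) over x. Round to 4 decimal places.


f*(y) = sup_x {y*x - a*x^2 - b*x} = sup_x {(y-b)*x - a*x^2}
FOC: (y - b) - 2a*x = 0 => x* = (y - b)/(2a)
x* = (1.0366 - 7)/(2*2) = -1.4909
f*(1.0366) = (y-b)^2/(4a) = (1.0366 - 7)^2/(4*2)
= 35.5621/8 = 4.4453


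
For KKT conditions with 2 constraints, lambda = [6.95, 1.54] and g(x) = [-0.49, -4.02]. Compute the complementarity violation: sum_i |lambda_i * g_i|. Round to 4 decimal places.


KKT complementary slackness check:
lambda_1 * g_1 = 6.95 * -0.49 = -3.4055
lambda_2 * g_2 = 1.54 * -4.02 = -6.1908
Total violation = 3.4055 + 6.1908 = 9.5963


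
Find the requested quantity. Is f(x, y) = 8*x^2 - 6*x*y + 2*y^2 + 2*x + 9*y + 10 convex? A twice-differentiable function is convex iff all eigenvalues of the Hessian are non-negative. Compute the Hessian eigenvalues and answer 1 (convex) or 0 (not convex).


The Hessian of f(x,y) = 8*x^2 - 6*x*y + 2*y^2 + 2*x + 9*y + 10 is:
H = [[16, -6], [-6, 4]]
Trace = 16 + 4 = 20
Determinant = 16*4 - (-6)^2 = 28
Discriminant = (20)^2 - 4*28 = 288.0
Eigenvalues: lambda_1 = 1.5147, lambda_2 = 18.4853
The function is convex.

1


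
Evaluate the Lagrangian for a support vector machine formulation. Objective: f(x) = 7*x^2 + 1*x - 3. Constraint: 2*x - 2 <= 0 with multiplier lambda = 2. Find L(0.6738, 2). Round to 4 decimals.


Step 1: Evaluate f(x).
f(0.6738) = 7*0.6738^2 + 1*0.6738 - 3 = 0.8518
Step 2: Evaluate g(x).
g(0.6738) = 2*0.6738 - 2 = -0.6524
Step 3: Compute Lagrangian.
L = 0.8518 + 2*-0.6524 = -0.453


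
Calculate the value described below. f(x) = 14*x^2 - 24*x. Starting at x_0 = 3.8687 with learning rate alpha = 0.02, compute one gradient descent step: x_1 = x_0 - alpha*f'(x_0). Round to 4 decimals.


We compute the gradient at x_0 and apply the update.
f'(x) = 28*x - 24
f'(3.8687) = 28*3.8687 - 24 = 84.3236
x_1 = 3.8687 - 0.02*84.3236 = 2.1822


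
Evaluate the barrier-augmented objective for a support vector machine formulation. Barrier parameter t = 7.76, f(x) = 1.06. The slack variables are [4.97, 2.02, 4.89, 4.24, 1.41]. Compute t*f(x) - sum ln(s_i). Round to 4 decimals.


Step 1: Compute log-barrier.
ln values: [1.6034, 0.7031, 1.5872, 1.4446, 0.3436]
phi = -(1.6034 + 0.7031 + 1.5872 + 1.4446 + 0.3436) = -5.6819
Step 2: Compute augmented objective.
t*f(x) = 7.76*1.06 = 8.2256
Total = 8.2256 - 5.6819 = 2.5437


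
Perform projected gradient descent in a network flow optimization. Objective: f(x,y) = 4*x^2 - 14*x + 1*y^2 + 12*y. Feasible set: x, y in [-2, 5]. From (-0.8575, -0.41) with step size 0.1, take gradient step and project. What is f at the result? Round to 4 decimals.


Step 1: Compute gradient at (-0.8575, -0.41).
grad_x = 2*4*-0.8575 - 14 = -20.86
grad_y = 2*1*-0.41 + 12 = 11.18
Step 2: Gradient step.
x_raw = -0.8575 - 0.1*-20.86 = 1.2285
y_raw = -0.41 - 0.1*11.18 = -1.528
Step 3: Project onto [-2, 5].
x_proj = clip(1.2285) = 1.2285
y_proj = clip(-1.528) = -1.528
Step 4: Evaluate f.
f(1.2285, -1.528) = -27.1634


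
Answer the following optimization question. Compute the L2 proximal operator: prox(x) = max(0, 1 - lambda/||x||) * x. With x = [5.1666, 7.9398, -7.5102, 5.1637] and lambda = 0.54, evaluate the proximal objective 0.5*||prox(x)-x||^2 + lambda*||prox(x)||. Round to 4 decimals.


Step 1: Compute ||x||.
||x|| = 13.1454
Step 2: Compute scaling factor.
scale = max(0, 1 - 0.54/13.1454) = 0.9589
Step 3: prox(x) = [4.9544, 7.6136, -7.2017, 4.9516]
||prox(x)|| = 12.6054
Step 4: Proximal objective.
0.5*||prox-x||^2 = 0.1458
lambda*||prox|| = 6.8069
Total = 6.9527


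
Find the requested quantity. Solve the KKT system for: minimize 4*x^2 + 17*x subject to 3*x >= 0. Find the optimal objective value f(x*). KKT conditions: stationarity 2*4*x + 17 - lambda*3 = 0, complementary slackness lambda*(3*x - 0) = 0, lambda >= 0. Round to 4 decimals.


Step 1: Try lambda = 0 (constraint inactive).
x_unc = -17/(2*4) = -2.125
Check: 3*-2.125 = -6.375 < 0 -- violated!
Step 2: Constraint must be active: 3*x = 0
x* = 0/3 = 0.0
lambda = (2*4*0.0 + 17)/3 = 5.6667
Step 3: Compute optimal value.
f(x*) = 4*0.0^2 + 17*0.0 = 0.0


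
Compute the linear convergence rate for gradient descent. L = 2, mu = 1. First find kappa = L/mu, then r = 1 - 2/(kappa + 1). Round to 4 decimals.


Step 1: Compute the condition number.
kappa = L/mu = 2/1 = 2.0
Step 2: Compute the convergence rate.
r = 1 - 2/(kappa + 1) = 1 - 2*mu/(L + mu) = (L - mu)/(L + mu) = 1/3 = 0.3333


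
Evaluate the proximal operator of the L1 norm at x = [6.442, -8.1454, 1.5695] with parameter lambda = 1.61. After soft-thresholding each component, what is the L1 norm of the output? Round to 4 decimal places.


Soft-thresholding with lambda = 1.61:
prox(6.442) = sign(6.442)*max(|6.442| - 1.61, 0) = 4.832
prox(-8.1454) = sign(-8.1454)*max(|-8.1454| - 1.61, 0) = -6.5354
prox(1.5695) = sign(1.5695)*max(|1.5695| - 1.61, 0) = 0.0
prox(x) = [4.832, -6.5354, 0.0]
||prox(x)||_1 = 4.832 + 6.5354 + 0.0 = 11.3674


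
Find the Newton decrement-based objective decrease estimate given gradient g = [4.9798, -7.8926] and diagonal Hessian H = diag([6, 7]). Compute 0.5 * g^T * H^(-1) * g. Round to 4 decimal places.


Step 1: H is diagonal, so H^(-1) * g = [0.83, -1.1275].
Step 2: g^T H^(-1) g = sum_i g_i^2 / H_ii
  = (4.9798)^2/6 + (-7.8926)^2/7
  = 4.1331 + 8.899 = 13.0321
Step 3: Objective decrease = 0.5 * g^T H^(-1) g = 6.516


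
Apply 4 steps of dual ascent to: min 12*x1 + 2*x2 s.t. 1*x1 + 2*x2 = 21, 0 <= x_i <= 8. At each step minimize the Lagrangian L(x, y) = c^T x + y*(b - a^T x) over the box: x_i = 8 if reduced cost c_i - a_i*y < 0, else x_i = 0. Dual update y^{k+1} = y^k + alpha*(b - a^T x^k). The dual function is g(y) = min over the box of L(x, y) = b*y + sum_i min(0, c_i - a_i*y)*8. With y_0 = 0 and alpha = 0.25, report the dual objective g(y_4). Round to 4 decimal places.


Dual ascent for LP: min 12*x1 + 2*x2, 1*x1 + 2*x2 = 21, 0 <= x_i <= 8
Step 1: y^k = 0.0, reduced costs: (12.0, 2.0)
  x^k = (0.0, 0.0), subgradient = b - a^T x = 21.0
  y^{k+1} = 0.0 + 0.25*21.0 = 5.25
Step 2: y^k = 5.25, reduced costs: (6.75, -8.5)
  x^k = (0.0, 8.0), subgradient = b - a^T x = 5.0
  y^{k+1} = 5.25 + 0.25*5.0 = 6.5
Step 3: y^k = 6.5, reduced costs: (5.5, -11.0)
  x^k = (0.0, 8.0), subgradient = b - a^T x = 5.0
  y^{k+1} = 6.5 + 0.25*5.0 = 7.75
Step 4: y^k = 7.75, reduced costs: (4.25, -13.5)
  x^k = (0.0, 8.0), subgradient = b - a^T x = 5.0
  y^{k+1} = 7.75 + 0.25*5.0 = 9.0
Dual objective at y_4 = 9.0: reduced costs (3.0, -16.0), box minimizer x = (0.0, 8.0)
g(y_4) = b*y + (c1 - a1*y)*x1 + (c2 - a2*y)*x2 = 21*9.0 + 3.0*0.0 + (-16.0)*8.0 = 189.0 + 0.0 - 128.0 = 61.0


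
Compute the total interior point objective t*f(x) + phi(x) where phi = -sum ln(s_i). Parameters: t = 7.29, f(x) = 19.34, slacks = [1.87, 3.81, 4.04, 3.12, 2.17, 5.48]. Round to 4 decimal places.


Step 1: Compute log-barrier.
ln values: [0.6259, 1.3376, 1.3962, 1.1378, 0.7747, 1.7011]
phi = -(0.6259 + 1.3376 + 1.3962 + 1.1378 + 0.7747 + 1.7011) = -6.9735
Step 2: Compute augmented objective.
t*f(x) = 7.29*19.34 = 140.9886
Total = 140.9886 - 6.9735 = 134.0151


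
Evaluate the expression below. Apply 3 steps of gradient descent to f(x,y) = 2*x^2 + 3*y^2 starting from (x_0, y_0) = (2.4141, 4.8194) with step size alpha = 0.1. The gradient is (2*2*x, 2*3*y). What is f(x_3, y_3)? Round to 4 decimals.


Gradient descent on f(x,y) = 2*x^2 + 3*y^2.
Starting point: (2.4141, 4.8194), alpha = 0.1
Step 1: grad_x = 2*2*2.4141 = 9.6564, grad_y = 2*3*4.8194 = 28.9164
  x_1 = 2.4141 - 0.1*9.6564 = 1.4485
  y_1 = 4.8194 - 0.1*28.9164 = 1.9278
Step 2: grad_x = 2*2*1.4485 = 5.7938, grad_y = 2*3*1.9278 = 11.5666
  x_2 = 1.4485 - 0.1*5.7938 = 0.8691
  y_2 = 1.9278 - 0.1*11.5666 = 0.7711
Step 3: grad_x = 2*2*0.8691 = 3.4763, grad_y = 2*3*0.7711 = 4.6266
  x_3 = 0.8691 - 0.1*3.4763 = 0.5214
  y_3 = 0.7711 - 0.1*4.6266 = 0.3084
f(0.5214, 0.3084) = 2*0.5214^2 + 3*0.3084^2 = 0.8292


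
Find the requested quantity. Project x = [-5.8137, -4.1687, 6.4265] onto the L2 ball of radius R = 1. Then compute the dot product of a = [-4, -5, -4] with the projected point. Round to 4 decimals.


Step 1: Compute ||x|| (intermediates to 6 decimals).
||x|| = sqrt((-5.8137)^2 + (-4.1687)^2 + 6.4265^2) = 9.6165
Step 2: Project.
Since ||x|| > R, scale = R/||x|| = 1/9.6165 = 0.103988, proj(x) = scale * x
proj(x) = [-0.604555, -0.433495, 0.668279]
Step 3: Dot product.
a^T * proj(x) = -4*(-0.604555) - 5*(-0.433495) - 4*0.668279 = 1.9126


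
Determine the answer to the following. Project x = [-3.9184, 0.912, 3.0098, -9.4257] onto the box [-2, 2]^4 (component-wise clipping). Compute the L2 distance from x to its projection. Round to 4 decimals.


Project each component onto [-2, 2].
clip(-3.9184) = -2.0, clip(0.912) = 0.912, clip(3.0098) = 2.0, clip(-9.4257) = -2.0
Projection = [-2.0, 0.912, 2.0, -2.0]
Squared diffs: [3.6803, 0.0, 1.0197, 55.141]
Distance = sqrt(59.841) = 7.7357


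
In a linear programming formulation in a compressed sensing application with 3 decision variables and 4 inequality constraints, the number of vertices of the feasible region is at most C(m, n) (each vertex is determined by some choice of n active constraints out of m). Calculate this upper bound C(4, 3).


Each vertex corresponds to some choice of n active constraints out of m, so the number of vertices is at most C(m, n) = m! / (n!(m-n)!).
m = 4, n = 3
Numerator: 4 * 3 * 2
Denominator: 3! = 6
C(4, 3) = 4


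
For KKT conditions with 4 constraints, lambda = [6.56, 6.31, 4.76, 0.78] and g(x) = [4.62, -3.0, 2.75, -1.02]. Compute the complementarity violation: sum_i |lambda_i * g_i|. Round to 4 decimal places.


KKT complementary slackness check:
lambda_1 * g_1 = 6.56 * 4.62 = 30.3072
lambda_2 * g_2 = 6.31 * -3.0 = -18.93
lambda_3 * g_3 = 4.76 * 2.75 = 13.09
lambda_4 * g_4 = 0.78 * -1.02 = -0.7956
Total violation = 30.3072 + 18.93 + 13.09 + 0.7956 = 63.1228


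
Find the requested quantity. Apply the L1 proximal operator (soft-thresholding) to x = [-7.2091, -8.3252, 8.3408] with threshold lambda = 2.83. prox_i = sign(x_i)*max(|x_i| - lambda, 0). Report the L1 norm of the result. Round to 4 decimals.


Soft-thresholding with lambda = 2.83:
prox(-7.2091) = sign(-7.2091)*max(|-7.2091| - 2.83, 0) = -4.3791
prox(-8.3252) = sign(-8.3252)*max(|-8.3252| - 2.83, 0) = -5.4952
prox(8.3408) = sign(8.3408)*max(|8.3408| - 2.83, 0) = 5.5108
prox(x) = [-4.3791, -5.4952, 5.5108]
||prox(x)||_1 = 4.3791 + 5.4952 + 5.5108 = 15.3851


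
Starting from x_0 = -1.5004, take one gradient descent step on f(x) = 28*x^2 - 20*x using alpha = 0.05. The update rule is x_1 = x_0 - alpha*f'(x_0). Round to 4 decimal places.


We compute the gradient at x_0 and apply the update.
f'(x) = 56*x - 20
f'(-1.5004) = 56*-1.5004 - 20 = -104.0224
x_1 = -1.5004 - 0.05*-104.0224 = 3.7007


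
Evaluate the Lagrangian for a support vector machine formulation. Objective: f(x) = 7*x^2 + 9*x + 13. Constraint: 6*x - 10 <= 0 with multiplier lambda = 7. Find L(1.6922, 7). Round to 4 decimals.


Step 1: Evaluate f(x).
f(1.6922) = 7*1.6922^2 + 9*1.6922 + 13 = 48.2746
Step 2: Evaluate g(x).
g(1.6922) = 6*1.6922 - 10 = 0.1532
Step 3: Compute Lagrangian.
L = 48.2746 + 7*0.1532 = 49.347


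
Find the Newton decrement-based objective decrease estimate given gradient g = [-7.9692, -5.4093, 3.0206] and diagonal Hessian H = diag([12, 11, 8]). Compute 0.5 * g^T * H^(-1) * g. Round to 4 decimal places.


Step 1: H is diagonal, so H^(-1) * g = [-0.6641, -0.4918, 0.3776].
Step 2: g^T H^(-1) g = sum_i g_i^2 / H_ii
  = (-7.9692)^2/12 + (-5.4093)^2/11 + (3.0206)^2/8
  = 5.2923 + 2.66 + 1.1405 = 9.0929
Step 3: Objective decrease = 0.5 * g^T H^(-1) g = 4.5464


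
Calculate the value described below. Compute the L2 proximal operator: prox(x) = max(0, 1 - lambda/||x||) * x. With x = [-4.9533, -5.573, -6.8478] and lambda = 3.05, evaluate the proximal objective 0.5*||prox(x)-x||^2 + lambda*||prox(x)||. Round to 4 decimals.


Step 1: Compute ||x||.
||x|| = 10.1235
Step 2: Compute scaling factor.
scale = max(0, 1 - 3.05/10.1235) = 0.6987
Step 3: prox(x) = [-3.461, -3.894, -4.7847]
||prox(x)|| = 7.0735
Step 4: Proximal objective.
0.5*||prox-x||^2 = 4.6513
lambda*||prox|| = 21.5742
Total = 26.2255


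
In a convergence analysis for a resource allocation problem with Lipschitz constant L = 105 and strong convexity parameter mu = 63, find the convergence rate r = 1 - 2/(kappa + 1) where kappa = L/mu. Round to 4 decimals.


Step 1: Compute the condition number.
kappa = L/mu = 105/63 = 1.6667
Step 2: Compute the convergence rate.
r = 1 - 2/(kappa + 1) = 1 - 2*mu/(L + mu) = (L - mu)/(L + mu) = 42/168 = 0.25


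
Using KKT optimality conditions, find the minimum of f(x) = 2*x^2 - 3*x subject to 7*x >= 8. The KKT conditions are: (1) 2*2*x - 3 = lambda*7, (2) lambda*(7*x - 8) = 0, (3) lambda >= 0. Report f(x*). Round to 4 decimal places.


Step 1: Try lambda = 0 (constraint inactive).
x_unc = 3/(2*2) = 0.75
Check: 7*0.75 = 5.25 < 8 -- violated!
Step 2: Constraint must be active: 7*x = 8
x* = 8/7 = 1.1429 (rounded; the exact value 8/7 is used below)
lambda = (2*2*(8/7) - 3)/7 = 0.2245
Step 3: Compute optimal value.
f(x*) = 2*(8/7)^2 - 3*(8/7) = -0.8163


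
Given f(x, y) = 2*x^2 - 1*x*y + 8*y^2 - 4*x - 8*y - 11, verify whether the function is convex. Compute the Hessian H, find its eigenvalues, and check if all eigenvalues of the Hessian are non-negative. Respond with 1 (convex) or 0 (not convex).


The Hessian of f(x,y) = 2*x^2 - 1*x*y + 8*y^2 - 4*x - 8*y - 11 is:
H = [[4, -1], [-1, 16]]
Trace = 4 + 16 = 20
Determinant = 4*16 - (-1)^2 = 63
Discriminant = (20)^2 - 4*63 = 148.0
Eigenvalues: lambda_1 = 3.9172, lambda_2 = 16.0828
The function is convex.

1


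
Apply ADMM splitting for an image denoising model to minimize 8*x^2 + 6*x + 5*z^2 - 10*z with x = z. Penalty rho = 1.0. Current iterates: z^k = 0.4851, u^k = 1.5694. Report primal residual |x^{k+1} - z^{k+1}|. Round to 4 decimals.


ADMM iteration with rho = 1.0, z^k = 0.4851, u^k = 1.5694
Step 1: x-update.
Minimize 8*x^2 + 6*x + (1.0/2)*(x - 0.4851 + 1.5694)^2
FOC: (2*8 + 1.0)*x = -6 + 1.0*(0.4851 - 1.5694)
x^{k+1} = -0.4167
Step 2: z-update.
Minimize 5*z^2 - 10*z + (1.0/2)*(-0.4167 - z + 1.5694)^2
FOC: (2*5 + 1.0)*z = 10 + 1.0*(-0.4167 + 1.5694)
z^{k+1} = 1.0139
Step 3: u-update.
u^{k+1} = 1.5694 - 0.4167 - 1.0139 = 0.1388
Step 4: Primal residual = |-0.4167 - 1.0139| = 1.4306


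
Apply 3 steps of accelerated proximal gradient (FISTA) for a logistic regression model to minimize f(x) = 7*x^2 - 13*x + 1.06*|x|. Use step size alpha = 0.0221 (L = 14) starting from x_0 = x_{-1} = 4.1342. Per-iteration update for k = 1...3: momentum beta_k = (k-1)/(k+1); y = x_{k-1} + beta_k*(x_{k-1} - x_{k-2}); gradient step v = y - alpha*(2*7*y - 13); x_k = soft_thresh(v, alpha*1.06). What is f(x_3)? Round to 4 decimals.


FISTA on f(x) = 7*x^2 - 13*x + 1.06*|x|
L = 14, alpha = 0.0221
Iteration 1: beta = 0.0, y = 4.1342 + 0.0*(4.1342 - 4.1342) = 4.1342
  grad(y) = 44.8788, v = y - alpha*grad = 3.1424
  prox(v) = soft_thresh(3.1424, 0.0234) = 3.119
Iteration 2: beta = 0.3333, y = 3.119 + 0.3333*(3.119 - 4.1342) = 2.7805
  grad(y) = 25.9275, v = y - alpha*grad = 2.2075
  prox(v) = soft_thresh(2.2075, 0.0234) = 2.1841
Iteration 3: beta = 0.5, y = 2.1841 + 0.5*(2.1841 - 3.119) = 1.7167
  grad(y) = 11.0337, v = y - alpha*grad = 1.4728
  prox(v) = soft_thresh(1.4728, 0.0234) = 1.4494
f(x_3) = 7*1.4494^2 - 13*1.4494 + 1.06*|1.4494| = -2.6003


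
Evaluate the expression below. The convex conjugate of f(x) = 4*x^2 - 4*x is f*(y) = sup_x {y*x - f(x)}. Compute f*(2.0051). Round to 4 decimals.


f*(y) = sup_x {y*x - a*x^2 - b*x} = sup_x {(y-b)*x - a*x^2}
FOC: (y - b) - 2a*x = 0 => x* = (y - b)/(2a)
x* = (2.0051 + 4)/(2*4) = 0.7506
f*(2.0051) = (y-b)^2/(4a) = (2.0051 + 4)^2/(4*4)
= 36.0612/16 = 2.2538


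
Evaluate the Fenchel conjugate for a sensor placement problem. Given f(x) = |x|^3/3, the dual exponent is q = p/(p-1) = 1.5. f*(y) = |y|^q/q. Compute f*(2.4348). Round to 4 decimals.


The conjugate exponent q satisfies 1/p + 1/q = 1.
p = 3, so q = 3/(3 - 1) = 1.5
|y|^q = 2.4348^1.5 = 3.7992
f*(2.4348) = 3.7992 / 1.5 = 2.5328


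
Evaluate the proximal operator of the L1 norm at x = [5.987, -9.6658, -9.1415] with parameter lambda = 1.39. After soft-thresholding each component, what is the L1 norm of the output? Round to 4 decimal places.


Soft-thresholding with lambda = 1.39:
prox(5.987) = sign(5.987)*max(|5.987| - 1.39, 0) = 4.597
prox(-9.6658) = sign(-9.6658)*max(|-9.6658| - 1.39, 0) = -8.2758
prox(-9.1415) = sign(-9.1415)*max(|-9.1415| - 1.39, 0) = -7.7515
prox(x) = [4.597, -8.2758, -7.7515]
||prox(x)||_1 = 4.597 + 8.2758 + 7.7515 = 20.6243


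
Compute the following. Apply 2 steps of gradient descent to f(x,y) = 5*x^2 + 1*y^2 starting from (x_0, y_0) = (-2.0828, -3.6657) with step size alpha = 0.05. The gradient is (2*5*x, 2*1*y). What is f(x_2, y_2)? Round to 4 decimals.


Gradient descent on f(x,y) = 5*x^2 + 1*y^2.
Starting point: (-2.0828, -3.6657), alpha = 0.05
Step 1: grad_x = 2*5*-2.0828 = -20.828, grad_y = 2*1*-3.6657 = -7.3314
  x_1 = -2.0828 - 0.05*-20.828 = -1.0414
  y_1 = -3.6657 - 0.05*-7.3314 = -3.2991
Step 2: grad_x = 2*5*-1.0414 = -10.414, grad_y = 2*1*-3.2991 = -6.5983
  x_2 = -1.0414 - 0.05*-10.414 = -0.5207
  y_2 = -3.2991 - 0.05*-6.5983 = -2.9692
f(-0.5207, -2.9692) = 5*(-0.5207)^2 + 1*(-2.9692)^2 = 10.1719


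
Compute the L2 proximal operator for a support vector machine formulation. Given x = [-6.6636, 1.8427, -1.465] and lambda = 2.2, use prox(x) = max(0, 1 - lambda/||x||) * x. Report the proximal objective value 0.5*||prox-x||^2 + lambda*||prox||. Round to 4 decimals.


Step 1: Compute ||x||.
||x|| = 7.0672
Step 2: Compute scaling factor.
scale = max(0, 1 - 2.2/7.0672) = 0.6887
Step 3: prox(x) = [-4.5892, 1.2691, -1.0089]
||prox(x)|| = 4.8672
Step 4: Proximal objective.
0.5*||prox-x||^2 = 2.42
lambda*||prox|| = 10.7078
Total = 13.1278


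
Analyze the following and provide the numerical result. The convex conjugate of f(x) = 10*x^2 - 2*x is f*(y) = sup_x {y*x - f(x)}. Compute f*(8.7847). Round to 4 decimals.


f*(y) = sup_x {y*x - a*x^2 - b*x} = sup_x {(y-b)*x - a*x^2}
FOC: (y - b) - 2a*x = 0 => x* = (y - b)/(2a)
x* = (8.7847 + 2)/(2*10) = 0.5392
f*(8.7847) = (y-b)^2/(4a) = (8.7847 + 2)^2/(4*10)
= 116.3098/40 = 2.9077


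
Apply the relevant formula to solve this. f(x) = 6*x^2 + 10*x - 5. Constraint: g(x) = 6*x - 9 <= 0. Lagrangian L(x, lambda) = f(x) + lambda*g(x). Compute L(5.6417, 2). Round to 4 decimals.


Step 1: Evaluate f(x).
f(5.6417) = 6*5.6417^2 + 10*5.6417 - 5 = 242.3897
Step 2: Evaluate g(x).
g(5.6417) = 6*5.6417 - 9 = 24.8502
Step 3: Compute Lagrangian.
L = 242.3897 + 2*24.8502 = 292.0901


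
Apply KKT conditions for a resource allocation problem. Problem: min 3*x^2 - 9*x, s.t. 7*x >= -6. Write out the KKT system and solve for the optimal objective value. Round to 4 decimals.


Step 1: Try lambda = 0 (constraint inactive).
Stationarity: 2*3*x - 9 = 0
x* = 9/(2*3) = 1.5
Check constraint: 7*1.5 = 10.5 >= -6 -- satisfied.
Step 2: Compute optimal value.
f(x*) = 3*1.5^2 - 9*1.5 = -6.75


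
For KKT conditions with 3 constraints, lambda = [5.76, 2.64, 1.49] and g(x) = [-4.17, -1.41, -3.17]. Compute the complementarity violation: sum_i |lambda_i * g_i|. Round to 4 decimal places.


KKT complementary slackness check:
lambda_1 * g_1 = 5.76 * -4.17 = -24.0192
lambda_2 * g_2 = 2.64 * -1.41 = -3.7224
lambda_3 * g_3 = 1.49 * -3.17 = -4.7233
Total violation = 24.0192 + 3.7224 + 4.7233 = 32.4649


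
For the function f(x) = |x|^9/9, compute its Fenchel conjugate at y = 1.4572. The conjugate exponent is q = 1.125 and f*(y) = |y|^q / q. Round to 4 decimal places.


The conjugate exponent q satisfies 1/p + 1/q = 1.
p = 9, so q = 9/(9 - 1) = 1.125
|y|^q = 1.4572^1.125 = 1.5274
f*(1.4572) = 1.5274 / 1.125 = 1.3577


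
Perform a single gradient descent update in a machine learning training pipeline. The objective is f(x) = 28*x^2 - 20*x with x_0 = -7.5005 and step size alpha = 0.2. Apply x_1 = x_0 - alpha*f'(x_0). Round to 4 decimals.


We compute the gradient at x_0 and apply the update.
f'(x) = 56*x - 20
f'(-7.5005) = 56*-7.5005 - 20 = -440.028
x_1 = -7.5005 - 0.2*-440.028 = 80.5051


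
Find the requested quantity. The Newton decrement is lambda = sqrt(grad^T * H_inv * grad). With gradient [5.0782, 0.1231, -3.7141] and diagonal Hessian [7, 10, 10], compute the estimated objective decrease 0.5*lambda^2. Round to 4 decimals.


Step 1: H is diagonal, so H^(-1) * g = [0.7255, 0.0123, -0.3714].
Step 2: g^T H^(-1) g = sum_i g_i^2 / H_ii
  = (5.0782)^2/7 + (0.1231)^2/10 + (-3.7141)^2/10
  = 3.684 + 0.0015 + 1.3795 = 5.065
Step 3: Objective decrease = 0.5 * g^T H^(-1) g = 2.5325


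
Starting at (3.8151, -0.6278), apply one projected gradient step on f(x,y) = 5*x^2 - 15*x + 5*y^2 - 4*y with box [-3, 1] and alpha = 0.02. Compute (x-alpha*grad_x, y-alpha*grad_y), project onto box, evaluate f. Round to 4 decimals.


Step 1: Compute gradient at (3.8151, -0.6278).
grad_x = 2*5*3.8151 - 15 = 23.151
grad_y = 2*5*-0.6278 - 4 = -10.278
Step 2: Gradient step.
x_raw = 3.8151 - 0.02*23.151 = 3.3521
y_raw = -0.6278 - 0.02*-10.278 = -0.4222
Step 3: Project onto [-3, 1].
x_proj = clip(3.3521) = 1.0
y_proj = clip(-0.4222) = -0.4222
Step 4: Evaluate f.
f(1.0, -0.4222) = -7.4196


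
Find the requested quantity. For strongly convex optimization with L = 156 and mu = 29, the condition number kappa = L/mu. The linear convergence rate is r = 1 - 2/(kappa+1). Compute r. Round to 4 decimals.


Step 1: Compute the condition number.
kappa = L/mu = 156/29 = 5.3793
Step 2: Compute the convergence rate.
r = 1 - 2/(kappa + 1) = 1 - 2*mu/(L + mu) = (L - mu)/(L + mu) = 127/185 = 0.6865


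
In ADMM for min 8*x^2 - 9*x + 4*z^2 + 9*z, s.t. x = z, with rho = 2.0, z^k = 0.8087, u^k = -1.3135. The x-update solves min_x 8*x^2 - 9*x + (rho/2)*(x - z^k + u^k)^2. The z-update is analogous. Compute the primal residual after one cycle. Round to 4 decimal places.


ADMM iteration with rho = 2.0, z^k = 0.8087, u^k = -1.3135
Step 1: x-update.
Minimize 8*x^2 - 9*x + (2.0/2)*(x - 0.8087 - 1.3135)^2
FOC: (2*8 + 2.0)*x = 9 + 2.0*(0.8087 + 1.3135)
x^{k+1} = 0.7358
Step 2: z-update.
Minimize 4*z^2 + 9*z + (2.0/2)*(0.7358 - z - 1.3135)^2
FOC: (2*4 + 2.0)*z = -9 + 2.0*(0.7358 - 1.3135)
z^{k+1} = -1.0155
Step 3: u-update.
u^{k+1} = -1.3135 + 0.7358 + 1.0155 = 0.4378
Step 4: Primal residual = |0.7358 + 1.0155| = 1.7513


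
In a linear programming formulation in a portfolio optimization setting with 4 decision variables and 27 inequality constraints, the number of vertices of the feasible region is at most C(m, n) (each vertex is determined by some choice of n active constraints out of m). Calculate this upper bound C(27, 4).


Each vertex corresponds to some choice of n active constraints out of m, so the number of vertices is at most C(m, n) = m! / (n!(m-n)!).
m = 27, n = 4
Numerator: 27 * 26 * 25 * 24
Denominator: 4! = 24
C(27, 4) = 17550


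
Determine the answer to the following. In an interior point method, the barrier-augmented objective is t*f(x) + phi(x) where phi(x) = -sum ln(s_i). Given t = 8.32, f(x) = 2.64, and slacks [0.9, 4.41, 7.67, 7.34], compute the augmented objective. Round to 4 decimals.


Step 1: Compute log-barrier.
ln values: [-0.1054, 1.4839, 2.0373, 1.9933]
phi = -(-0.1054 + 1.4839 + 2.0373 + 1.9933) = -5.4092
Step 2: Compute augmented objective.
t*f(x) = 8.32*2.64 = 21.9648
Total = 21.9648 - 5.4092 = 16.5556


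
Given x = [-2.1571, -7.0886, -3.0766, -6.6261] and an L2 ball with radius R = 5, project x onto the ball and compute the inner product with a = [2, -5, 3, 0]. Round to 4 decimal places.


Step 1: Compute ||x|| (intermediates to 6 decimals).
||x|| = sqrt((-2.1571)^2 + (-7.0886)^2 + (-3.0766)^2 + (-6.6261)^2) = 10.405383
Step 2: Project.
Since ||x|| > R, scale = R/||x|| = 5/10.405383 = 0.480521, proj(x) = scale * x
proj(x) = [-1.036532, -3.406221, -1.478371, -3.18398]
Step 3: Dot product.
a^T * proj(x) = 2*(-1.036532) - 5*(-3.406221) + 3*(-1.478371) + 0*(-3.18398) = 10.5229


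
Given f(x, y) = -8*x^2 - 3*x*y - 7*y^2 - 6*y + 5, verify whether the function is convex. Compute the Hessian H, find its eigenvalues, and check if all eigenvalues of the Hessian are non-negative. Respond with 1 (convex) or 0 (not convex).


The Hessian of f(x,y) = -8*x^2 - 3*x*y - 7*y^2 - 6*y + 5 is:
H = [[-16, -3], [-3, -14]]
Trace = -16 - 14 = -30
Determinant = -16*-14 - (-3)^2 = 215
Discriminant = (-30)^2 - 4*215 = 40.0
Eigenvalues: lambda_1 = -18.1623, lambda_2 = -11.8377
The function is not convex.

0


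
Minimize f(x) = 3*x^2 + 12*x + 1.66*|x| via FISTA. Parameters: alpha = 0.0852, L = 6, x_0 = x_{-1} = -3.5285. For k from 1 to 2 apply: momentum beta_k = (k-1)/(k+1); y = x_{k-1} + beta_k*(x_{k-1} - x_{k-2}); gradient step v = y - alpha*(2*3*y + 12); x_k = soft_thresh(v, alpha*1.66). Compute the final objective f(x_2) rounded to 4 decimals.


FISTA on f(x) = 3*x^2 + 12*x + 1.66*|x|
L = 6, alpha = 0.0852
Iteration 1: beta = 0.0, y = -3.5285 + 0.0*(-3.5285 + 3.5285) = -3.5285
  grad(y) = -9.171, v = y - alpha*grad = -2.7471
  prox(v) = soft_thresh(-2.7471, 0.1414) = -2.6057
Iteration 2: beta = 0.3333, y = -2.6057 + 0.3333*(-2.6057 + 3.5285) = -2.2981
  grad(y) = -1.7886, v = y - alpha*grad = -2.1457
  prox(v) = soft_thresh(-2.1457, 0.1414) = -2.0043
f(x_2) = 3*(-2.0043)^2 + 12*(-2.0043) + 1.66*|-2.0043| = -8.6728


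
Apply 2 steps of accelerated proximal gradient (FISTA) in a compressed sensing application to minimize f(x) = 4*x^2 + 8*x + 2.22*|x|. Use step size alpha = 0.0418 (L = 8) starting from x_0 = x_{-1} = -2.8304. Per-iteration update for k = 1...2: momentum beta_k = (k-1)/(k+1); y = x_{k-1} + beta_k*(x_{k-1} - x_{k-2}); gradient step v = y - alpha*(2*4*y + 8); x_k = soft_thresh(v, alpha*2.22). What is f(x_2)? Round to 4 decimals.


FISTA on f(x) = 4*x^2 + 8*x + 2.22*|x|
L = 8, alpha = 0.0418
Iteration 1: beta = 0.0, y = -2.8304 + 0.0*(-2.8304 + 2.8304) = -2.8304
  grad(y) = -14.6432, v = y - alpha*grad = -2.2183
  prox(v) = soft_thresh(-2.2183, 0.0928) = -2.1255
Iteration 2: beta = 0.3333, y = -2.1255 + 0.3333*(-2.1255 + 2.8304) = -1.8906
  grad(y) = -7.1245, v = y - alpha*grad = -1.5928
  prox(v) = soft_thresh(-1.5928, 0.0928) = -1.5
f(x_2) = 4*(-1.5)^2 + 8*(-1.5) + 2.22*|-1.5| = 0.3297


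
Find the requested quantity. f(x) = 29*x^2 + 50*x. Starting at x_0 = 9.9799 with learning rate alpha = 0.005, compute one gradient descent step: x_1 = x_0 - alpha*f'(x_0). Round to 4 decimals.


We compute the gradient at x_0 and apply the update.
f'(x) = 58*x + 50
f'(9.9799) = 58*9.9799 + 50 = 628.8342
x_1 = 9.9799 - 0.005*628.8342 = 6.8357


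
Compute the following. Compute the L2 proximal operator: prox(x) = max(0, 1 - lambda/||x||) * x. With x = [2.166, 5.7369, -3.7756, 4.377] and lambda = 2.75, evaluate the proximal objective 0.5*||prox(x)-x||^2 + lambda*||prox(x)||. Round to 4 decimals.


Step 1: Compute ||x||.
||x|| = 8.4272
Step 2: Compute scaling factor.
scale = max(0, 1 - 2.75/8.4272) = 0.6737
Step 3: prox(x) = [1.4592, 3.8648, -2.5435, 2.9487]
||prox(x)|| = 5.6772
Step 4: Proximal objective.
0.5*||prox-x||^2 = 3.7813
lambda*||prox|| = 15.6123
Total = 19.3934


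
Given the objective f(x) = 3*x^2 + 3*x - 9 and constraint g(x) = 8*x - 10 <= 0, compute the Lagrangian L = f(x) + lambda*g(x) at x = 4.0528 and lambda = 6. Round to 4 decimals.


Step 1: Evaluate f(x).
f(4.0528) = 3*4.0528^2 + 3*4.0528 - 9 = 52.434
Step 2: Evaluate g(x).
g(4.0528) = 8*4.0528 - 10 = 22.4224
Step 3: Compute Lagrangian.
L = 52.434 + 6*22.4224 = 186.9684


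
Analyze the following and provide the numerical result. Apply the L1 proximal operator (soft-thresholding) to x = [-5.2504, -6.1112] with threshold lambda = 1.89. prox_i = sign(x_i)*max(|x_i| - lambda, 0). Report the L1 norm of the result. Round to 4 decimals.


Soft-thresholding with lambda = 1.89:
prox(-5.2504) = sign(-5.2504)*max(|-5.2504| - 1.89, 0) = -3.3604
prox(-6.1112) = sign(-6.1112)*max(|-6.1112| - 1.89, 0) = -4.2212
prox(x) = [-3.3604, -4.2212]
||prox(x)||_1 = 3.3604 + 4.2212 = 7.5816


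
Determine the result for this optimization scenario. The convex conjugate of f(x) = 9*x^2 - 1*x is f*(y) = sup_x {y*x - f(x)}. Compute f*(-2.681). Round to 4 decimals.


f*(y) = sup_x {y*x - a*x^2 - b*x} = sup_x {(y-b)*x - a*x^2}
FOC: (y - b) - 2a*x = 0 => x* = (y - b)/(2a)
x* = (-2.681 + 1)/(2*9) = -0.0934
f*(-2.681) = (y-b)^2/(4a) = (-2.681 + 1)^2/(4*9)
= 2.8258/36 = 0.0785


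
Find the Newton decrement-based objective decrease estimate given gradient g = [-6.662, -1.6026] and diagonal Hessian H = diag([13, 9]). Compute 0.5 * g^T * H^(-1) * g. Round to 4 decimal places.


Step 1: H is diagonal, so H^(-1) * g = [-0.5125, -0.1781].
Step 2: g^T H^(-1) g = sum_i g_i^2 / H_ii
  = (-6.662)^2/13 + (-1.6026)^2/9
  = 3.414 + 0.2854 = 3.6994
Step 3: Objective decrease = 0.5 * g^T H^(-1) g = 1.8497


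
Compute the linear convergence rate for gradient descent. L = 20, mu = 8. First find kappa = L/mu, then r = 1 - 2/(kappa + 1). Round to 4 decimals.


Step 1: Compute the condition number.
kappa = L/mu = 20/8 = 2.5
Step 2: Compute the convergence rate.
r = 1 - 2/(kappa + 1) = 1 - 2*mu/(L + mu) = (L - mu)/(L + mu) = 12/28 = 0.4286


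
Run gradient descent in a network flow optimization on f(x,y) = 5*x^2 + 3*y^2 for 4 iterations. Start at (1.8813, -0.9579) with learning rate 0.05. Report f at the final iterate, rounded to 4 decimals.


Gradient descent on f(x,y) = 5*x^2 + 3*y^2.
Starting point: (1.8813, -0.9579), alpha = 0.05
Step 1: grad_x = 2*5*1.8813 = 18.813, grad_y = 2*3*-0.9579 = -5.7474
  x_1 = 1.8813 - 0.05*18.813 = 0.9407
  y_1 = -0.9579 - 0.05*-5.7474 = -0.6705
Step 2: grad_x = 2*5*0.9407 = 9.4065, grad_y = 2*3*-0.6705 = -4.0232
  x_2 = 0.9407 - 0.05*9.4065 = 0.4703
  y_2 = -0.6705 - 0.05*-4.0232 = -0.4694
Step 3: grad_x = 2*5*0.4703 = 4.7033, grad_y = 2*3*-0.4694 = -2.8162
  x_3 = 0.4703 - 0.05*4.7033 = 0.2352
  y_3 = -0.4694 - 0.05*-2.8162 = -0.3286
Step 4: grad_x = 2*5*0.2352 = 2.3516, grad_y = 2*3*-0.3286 = -1.9714
  x_4 = 0.2352 - 0.05*2.3516 = 0.1176
  y_4 = -0.3286 - 0.05*-1.9714 = -0.23
f(0.1176, -0.23) = 5*0.1176^2 + 3*(-0.23)^2 = 0.2278


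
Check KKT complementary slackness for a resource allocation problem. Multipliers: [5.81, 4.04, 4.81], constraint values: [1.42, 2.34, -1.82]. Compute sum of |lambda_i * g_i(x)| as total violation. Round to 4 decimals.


KKT complementary slackness check:
lambda_1 * g_1 = 5.81 * 1.42 = 8.2502
lambda_2 * g_2 = 4.04 * 2.34 = 9.4536
lambda_3 * g_3 = 4.81 * -1.82 = -8.7542
Total violation = 8.2502 + 9.4536 + 8.7542 = 26.458
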